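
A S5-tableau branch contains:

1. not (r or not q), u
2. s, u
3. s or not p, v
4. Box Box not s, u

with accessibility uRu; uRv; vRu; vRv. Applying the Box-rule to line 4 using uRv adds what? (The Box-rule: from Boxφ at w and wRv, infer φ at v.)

Box not s, v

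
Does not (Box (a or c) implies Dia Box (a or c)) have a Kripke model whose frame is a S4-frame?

1. not (Box (a or c) implies Dia Box (a or c)), u
2. Box (a or c), u   [neg-implies-rule on 1]
3. not Dia Box (a or c), u   [neg-implies-rule on 1]
4. a or c, u   [Box-rule on 2 via uRu]
5. not Box (a or c), u   [neg-Dia-rule on 3 via uRu]
6. c, u   [or-rule on 4 (branches; this branch)]
7. not (a or c), v   [neg-Box-rule on 5: fresh world v, uRv]
8. not a, v   [neg-or-rule on 7]
9. not c, v   [neg-or-rule on 7]
10. a or c, v   [Box-rule on 2 via uRv]
11. not Box (a or c), v   [neg-Dia-rule on 3 via uRv]
12. c, v   [or-rule on 10 (branches; this branch)]
Accessibility: uRu, uRv, vRv
Branch closes: c and not c both at v.
(One branch shown.) All branches close.

Unsatisfiable (every branch closes)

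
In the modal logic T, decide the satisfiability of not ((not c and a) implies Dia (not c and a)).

1. not ((not c and a) implies Dia (not c and a)), 0
2. not c and a, 0
3. not Dia (not c and a), 0
4. not c, 0
5. a, 0
6. not (not c and a), 0
7. not a, 0
Accessibility: 0R0
Branch closes: a and not a both at 0.
(One branch shown.) All branches close.

Unsatisfiable (every branch closes)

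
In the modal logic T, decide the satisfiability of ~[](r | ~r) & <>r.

Unsatisfiable

1. ~[](r | ~r) & <>r, w0
2. ~[](r | ~r), w0
3. <>r, w0
4. ~(r | ~r), w1
5. ~r, w1
6. r, w1
Accessibility: w0Rw0, w0Rw1, w1Rw1
Branch closes: r and ~r both at w1.
(One branch shown.) All branches close.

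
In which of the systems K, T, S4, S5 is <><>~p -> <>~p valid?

S4, S5

S4-tableau for the negation ~(<><>~p -> <>~p):
1. ~(<><>~p -> <>~p), 0
2. <><>~p, 0   [~->-rule on 1]
3. ~<>~p, 0   [~->-rule on 1]
4. p, 0   [~<>-rule on 3 via 0R0]
5. <>~p, 1   [<>-rule on 2: fresh world 1, 0R1]
6. p, 1   [~<>-rule on 3 via 0R1]
7. ~p, 2   [<>-rule on 5: fresh world 2, 1R2]
8. p, 2   [~<>-rule on 3 via 0R2]
Accessibility: 0R0, 0R1, 0R2, 1R1, 1R2, 2R2
Branch closes: p and ~p both at 2.
Every branch closes (one shown): valid in S4, hence also in S5 (every theorem of S4 is a theorem of S5).
T-tableau for the negation ~(<><>~p -> <>~p):
1. ~(<><>~p -> <>~p), 0
2. <><>~p, 0   [~->-rule on 1]
3. ~<>~p, 0   [~->-rule on 1]
4. p, 0   [~<>-rule on 3 via 0R0]
5. <>~p, 1   [<>-rule on 2: fresh world 1, 0R1]
6. p, 1   [~<>-rule on 3 via 0R1]
7. ~p, 2   [<>-rule on 5: fresh world 2, 1R2]
Accessibility: 0R0, 0R1, 1R1, 1R2, 2R2
Complete open branch: countermodel on a T-frame, so not valid in T, nor in K (the same frame is also a K-frame).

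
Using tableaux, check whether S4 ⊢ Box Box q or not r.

Tableau for the negation not (Box Box q or not r):
1. not (Box Box q or not r), u
2. not Box Box q, u
3. r, u
4. not Box q, v
5. not q, w
Accessibility: uRu, uRv, uRw, vRv, vRw, wRw
The negation has an open branch (countermodel exists).

No, not valid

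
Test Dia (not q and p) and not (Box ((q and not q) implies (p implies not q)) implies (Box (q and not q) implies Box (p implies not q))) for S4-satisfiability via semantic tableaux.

1. Dia (not q and p) and not (Box ((q and not q) implies (p implies not q)) implies (Box (q and not q) implies Box (p implies not q))), 0
2. Dia (not q and p), 0   [and-rule on 1]
3. not (Box ((q and not q) implies (p implies not q)) implies (Box (q and not q) implies Box (p implies not q))), 0   [and-rule on 1]
4. Box ((q and not q) implies (p implies not q)), 0   [neg-implies-rule on 3]
5. not (Box (q and not q) implies Box (p implies not q)), 0   [neg-implies-rule on 3]
6. Box (q and not q), 0   [neg-implies-rule on 5]
7. not Box (p implies not q), 0   [neg-implies-rule on 5]
8. (q and not q) implies (p implies not q), 0   [Box-rule on 4 via 0R0]
9. q and not q, 0   [Box-rule on 6 via 0R0]
10. q, 0   [and-rule on 9]
11. not q, 0   [and-rule on 9]
Accessibility: 0R0
Branch closes: q and not q both at 0.
(One branch shown.) All branches close.

No, unsatisfiable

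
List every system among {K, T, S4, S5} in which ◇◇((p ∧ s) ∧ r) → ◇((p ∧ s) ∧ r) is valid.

S4-tableau for the negation ¬(◇◇((p ∧ s) ∧ r) → ◇((p ∧ s) ∧ r)):
1. ¬(◇◇((p ∧ s) ∧ r) → ◇((p ∧ s) ∧ r)), w0
2. ◇◇((p ∧ s) ∧ r), w0   [¬→-rule on 1]
3. ¬◇((p ∧ s) ∧ r), w0   [¬→-rule on 1]
4. ¬((p ∧ s) ∧ r), w0   [¬◇-rule on 3 via w0Rw0]
5. ¬(p ∧ s), w0   [¬∧-rule on 4 (branches; this branch)]
6. ¬s, w0   [¬∧-rule on 5 (branches; this branch)]
7. ◇((p ∧ s) ∧ r), w1   [◇-rule on 2: fresh world w1, w0Rw1]
8. ¬((p ∧ s) ∧ r), w1   [¬◇-rule on 3 via w0Rw1]
9. ¬(p ∧ s), w1   [¬∧-rule on 8 (branches; this branch)]
10. ¬s, w1   [¬∧-rule on 9 (branches; this branch)]
11. (p ∧ s) ∧ r, w2   [◇-rule on 7: fresh world w2, w1Rw2]
12. p ∧ s, w2   [∧-rule on 11]
13. r, w2   [∧-rule on 11]
14. p, w2   [∧-rule on 12]
15. s, w2   [∧-rule on 12]
16. ¬((p ∧ s) ∧ r), w2   [¬◇-rule on 3 via w0Rw2]
17. ¬(p ∧ s), w2   [¬∧-rule on 16 (branches; this branch)]
18. ¬s, w2   [¬∧-rule on 17 (branches; this branch)]
Accessibility: w0Rw0, w0Rw1, w0Rw2, w1Rw1, w1Rw2, w2Rw2
Branch closes: s and ¬s both at w2.
Every branch closes (one shown): valid in S4, hence also in S5 (every theorem of S4 is a theorem of S5).
T-tableau for the negation ¬(◇◇((p ∧ s) ∧ r) → ◇((p ∧ s) ∧ r)):
1. ¬(◇◇((p ∧ s) ∧ r) → ◇((p ∧ s) ∧ r)), w0
2. ◇◇((p ∧ s) ∧ r), w0   [¬→-rule on 1]
3. ¬◇((p ∧ s) ∧ r), w0   [¬→-rule on 1]
4. ¬((p ∧ s) ∧ r), w0   [¬◇-rule on 3 via w0Rw0]
5. ¬r, w0   [¬∧-rule on 4 (branches; this branch)]
6. ◇((p ∧ s) ∧ r), w1   [◇-rule on 2: fresh world w1, w0Rw1]
7. ¬((p ∧ s) ∧ r), w1   [¬◇-rule on 3 via w0Rw1]
8. ¬r, w1   [¬∧-rule on 7 (branches; this branch)]
9. (p ∧ s) ∧ r, w2   [◇-rule on 6: fresh world w2, w1Rw2]
10. p ∧ s, w2   [∧-rule on 9]
11. r, w2   [∧-rule on 9]
12. p, w2   [∧-rule on 10]
13. s, w2   [∧-rule on 10]
Accessibility: w0Rw0, w0Rw1, w1Rw1, w1Rw2, w2Rw2
Complete open branch: countermodel on a T-frame, so not valid in T, nor in K (the same frame is also a K-frame).

S4, S5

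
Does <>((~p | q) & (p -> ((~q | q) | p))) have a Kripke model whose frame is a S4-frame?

1. <>((~p | q) & (p -> ((~q | q) | p))), w0
2. (~p | q) & (p -> ((~q | q) | p)), w1
3. ~p | q, w1
4. p -> ((~q | q) | p), w1
5. q, w1
6. (~q | q) | p, w1
7. p, w1
Accessibility: w0Rw0, w0Rw1, w1Rw1

Yes, satisfiable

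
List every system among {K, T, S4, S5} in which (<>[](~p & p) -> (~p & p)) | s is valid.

T, S4, S5

K-tableau for the negation ~((<>[](~p & p) -> (~p & p)) | s):
1. ~((<>[](~p & p) -> (~p & p)) | s), 0
2. ~(<>[](~p & p) -> (~p & p)), 0
3. ~s, 0
4. <>[](~p & p), 0
5. ~(~p & p), 0
6. ~p, 0
7. [](~p & p), 1
Accessibility: 0R1
Complete open branch: countermodel on a K-frame, so not valid in K.
T-tableau for the negation ~((<>[](~p & p) -> (~p & p)) | s):
1. ~((<>[](~p & p) -> (~p & p)) | s), 0
2. ~(<>[](~p & p) -> (~p & p)), 0
3. ~s, 0
4. <>[](~p & p), 0
5. ~(~p & p), 0
6. ~p, 0
7. [](~p & p), 1
8. ~p & p, 1
9. ~p, 1
10. p, 1
Accessibility: 0R0, 0R1, 1R1
Branch closes: p and ~p both at 1.
Every branch closes (one shown): valid in T, hence also in S4, S5 (every theorem of T is a theorem of S4 and S5).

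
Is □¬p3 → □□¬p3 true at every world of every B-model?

Not valid

Tableau for the negation ¬(□¬p3 → □□¬p3):
1. ¬(□¬p3 → □□¬p3), 0
2. □¬p3, 0
3. ¬□□¬p3, 0
4. ¬p3, 0
5. ¬□¬p3, 1
6. ¬p3, 1
7. p3, 2
Accessibility: 0R0, 0R1, 1R0, 1R1, 1R2, 2R1, 2R2
The negation has an open branch (countermodel exists).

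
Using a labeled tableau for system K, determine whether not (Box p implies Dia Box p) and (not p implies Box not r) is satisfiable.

1. not (Box p implies Dia Box p) and (not p implies Box not r), u
2. not (Box p implies Dia Box p), u
3. not p implies Box not r, u
4. Box p, u
5. not Dia Box p, u
6. Box not r, u

Satisfiable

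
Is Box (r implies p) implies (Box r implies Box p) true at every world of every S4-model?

Yes, valid

Tableau for the negation not (Box (r implies p) implies (Box r implies Box p)):
1. not (Box (r implies p) implies (Box r implies Box p)), 0
2. Box (r implies p), 0
3. not (Box r implies Box p), 0
4. Box r, 0
5. not Box p, 0
6. r implies p, 0
7. r, 0
8. p, 0
9. not p, 1
10. r implies p, 1
11. r, 1
12. p, 1
Accessibility: 0R0, 0R1, 1R1
Branch closes: p and not p both at 1.
Every branch of the negation's tableau closes; the branch above is one of them.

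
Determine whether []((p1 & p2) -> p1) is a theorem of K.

Valid in K

Tableau for the negation ~[]((p1 & p2) -> p1):
1. ~[]((p1 & p2) -> p1), 0
2. ~((p1 & p2) -> p1), 1   [~[]-rule on 1: fresh world 1, 0R1]
3. p1 & p2, 1   [~->-rule on 2]
4. ~p1, 1   [~->-rule on 2]
5. p1, 1   [&-rule on 3]
6. p2, 1   [&-rule on 3]
Accessibility: 0R1
Branch closes: p1 and ~p1 both at 1.
Every branch of the negation's tableau closes; the branch above is one of them.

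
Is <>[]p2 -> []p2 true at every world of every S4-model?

Tableau for the negation ~(<>[]p2 -> []p2):
1. ~(<>[]p2 -> []p2), u
2. <>[]p2, u   [~->-rule on 1]
3. ~[]p2, u   [~->-rule on 1]
4. []p2, v   [<>-rule on 2: fresh world v, uRv]
5. p2, v   [[]-rule on 4 via vRv]
6. ~p2, w   [~[]-rule on 3: fresh world w, uRw]
Accessibility: uRu, uRv, uRw, vRv, wRw
The negation has an open branch (countermodel exists).

Invalid (countermodel exists)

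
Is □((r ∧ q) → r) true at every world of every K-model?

Tableau for the negation ¬□((r ∧ q) → r):
1. ¬□((r ∧ q) → r), w0
2. ¬((r ∧ q) → r), w1   [¬□-rule on 1: fresh world w1, w0Rw1]
3. r ∧ q, w1   [¬→-rule on 2]
4. ¬r, w1   [¬→-rule on 2]
5. r, w1   [∧-rule on 3]
6. q, w1   [∧-rule on 3]
Accessibility: w0Rw1
Branch closes: r and ¬r both at w1.
Every branch of the negation's tableau closes; the branch above is one of them.

Valid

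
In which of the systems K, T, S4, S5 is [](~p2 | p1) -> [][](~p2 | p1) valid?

T-tableau for the negation ~([](~p2 | p1) -> [][](~p2 | p1)):
1. ~([](~p2 | p1) -> [][](~p2 | p1)), 0
2. [](~p2 | p1), 0   [~->-rule on 1]
3. ~[][](~p2 | p1), 0   [~->-rule on 1]
4. ~p2 | p1, 0   [[]-rule on 2 via 0R0]
5. p1, 0   [|-rule on 4 (branches; this branch)]
6. ~[](~p2 | p1), 1   [~[]-rule on 3: fresh world 1, 0R1]
7. ~p2 | p1, 1   [[]-rule on 2 via 0R1]
8. p1, 1   [|-rule on 7 (branches; this branch)]
9. ~(~p2 | p1), 2   [~[]-rule on 6: fresh world 2, 1R2]
10. p2, 2   [~|-rule on 9]
11. ~p1, 2   [~|-rule on 9]
Accessibility: 0R0, 0R1, 1R1, 1R2, 2R2
Complete open branch: countermodel on a T-frame, so not valid in T, nor in K (the same frame is also a K-frame).
S4-tableau for the negation ~([](~p2 | p1) -> [][](~p2 | p1)):
1. ~([](~p2 | p1) -> [][](~p2 | p1)), 0
2. [](~p2 | p1), 0   [~->-rule on 1]
3. ~[][](~p2 | p1), 0   [~->-rule on 1]
4. ~p2 | p1, 0   [[]-rule on 2 via 0R0]
5. p1, 0   [|-rule on 4 (branches; this branch)]
6. ~[](~p2 | p1), 1   [~[]-rule on 3: fresh world 1, 0R1]
7. ~p2 | p1, 1   [[]-rule on 2 via 0R1]
8. p1, 1   [|-rule on 7 (branches; this branch)]
9. ~(~p2 | p1), 2   [~[]-rule on 6: fresh world 2, 1R2]
10. p2, 2   [~|-rule on 9]
11. ~p1, 2   [~|-rule on 9]
12. ~p2 | p1, 2   [[]-rule on 2 via 0R2]
13. p1, 2   [|-rule on 12 (branches; this branch)]
Accessibility: 0R0, 0R1, 0R2, 1R1, 1R2, 2R2
Branch closes: p1 and ~p1 both at 2.
Every branch closes (one shown): valid in S4, hence also in S5 (every theorem of S4 is a theorem of S5).

S4, S5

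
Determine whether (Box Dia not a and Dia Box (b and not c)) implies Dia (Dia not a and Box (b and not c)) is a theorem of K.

Valid in K

Tableau for the negation not ((Box Dia not a and Dia Box (b and not c)) implies Dia (Dia not a and Box (b and not c))):
1. not ((Box Dia not a and Dia Box (b and not c)) implies Dia (Dia not a and Box (b and not c))), 0
2. Box Dia not a and Dia Box (b and not c), 0
3. not Dia (Dia not a and Box (b and not c)), 0
4. Box Dia not a, 0
5. Dia Box (b and not c), 0
6. Box (b and not c), 1
7. not (Dia not a and Box (b and not c)), 1
8. Dia not a, 1
9. not Box (b and not c), 1
10. not a, 2
11. b and not c, 2
12. b, 2
13. not c, 2
14. not (b and not c), 3
15. b and not c, 3
16. b, 3
17. not c, 3
18. c, 3
Accessibility: 0R1, 1R2, 1R3
Branch closes: c and not c both at 3.
Every branch of the negation's tableau closes; the branch above is one of them.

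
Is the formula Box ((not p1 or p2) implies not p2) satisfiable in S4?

Satisfiable

1. Box ((not p1 or p2) implies not p2), u
2. (not p1 or p2) implies not p2, u   [Box-rule on 1 via uRu]
3. not p2, u   [implies-rule on 2 (branches; this branch)]
Accessibility: uRu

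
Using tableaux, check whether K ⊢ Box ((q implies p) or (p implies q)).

Tableau for the negation not Box ((q implies p) or (p implies q)):
1. not Box ((q implies p) or (p implies q)), w0
2. not ((q implies p) or (p implies q)), w1   [neg-Box-rule on 1: fresh world w1, w0Rw1]
3. not (q implies p), w1   [neg-or-rule on 2]
4. not (p implies q), w1   [neg-or-rule on 2]
5. q, w1   [neg-implies-rule on 3]
6. not p, w1   [neg-implies-rule on 3]
7. p, w1   [neg-implies-rule on 4]
8. not q, w1   [neg-implies-rule on 4]
Accessibility: w0Rw1
Branch closes: p and not p both at w1.
Every branch of the negation's tableau closes; the branch above is one of them.

Yes, valid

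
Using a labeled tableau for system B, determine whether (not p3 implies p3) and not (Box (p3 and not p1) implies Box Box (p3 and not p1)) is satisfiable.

1. (not p3 implies p3) and not (Box (p3 and not p1) implies Box Box (p3 and not p1)), 0
2. not p3 implies p3, 0
3. not (Box (p3 and not p1) implies Box Box (p3 and not p1)), 0
4. Box (p3 and not p1), 0
5. not Box Box (p3 and not p1), 0
6. p3 and not p1, 0
7. p3, 0
8. not p1, 0
9. not Box (p3 and not p1), 1
10. p3 and not p1, 1
11. p3, 1
12. not p1, 1
13. not (p3 and not p1), 2
14. p1, 2
Accessibility: 0R0, 0R1, 1R0, 1R1, 1R2, 2R1, 2R2

Satisfiable (open branch found)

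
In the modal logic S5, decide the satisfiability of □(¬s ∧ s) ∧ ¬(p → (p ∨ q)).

No, unsatisfiable

1. □(¬s ∧ s) ∧ ¬(p → (p ∨ q)), w0
2. □(¬s ∧ s), w0   [∧-rule on 1]
3. ¬(p → (p ∨ q)), w0   [∧-rule on 1]
4. p, w0   [¬→-rule on 3]
5. ¬(p ∨ q), w0   [¬→-rule on 3]
6. ¬p, w0   [¬∨-rule on 5]
7. ¬q, w0   [¬∨-rule on 5]
Accessibility: w0Rw0
Branch closes: p and ¬p both at w0.
(One branch shown.) All branches close.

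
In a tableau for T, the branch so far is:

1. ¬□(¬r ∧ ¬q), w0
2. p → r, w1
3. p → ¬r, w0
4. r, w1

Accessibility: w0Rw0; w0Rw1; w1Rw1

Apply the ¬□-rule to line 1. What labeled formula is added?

a fresh world w2 with w0Rw2, and ¬(¬r ∧ ¬q) at w2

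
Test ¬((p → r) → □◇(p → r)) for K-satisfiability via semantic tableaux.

Yes, satisfiable

1. ¬((p → r) → □◇(p → r)), 0
2. p → r, 0
3. ¬□◇(p → r), 0
4. r, 0
5. ¬◇(p → r), 1
Accessibility: 0R1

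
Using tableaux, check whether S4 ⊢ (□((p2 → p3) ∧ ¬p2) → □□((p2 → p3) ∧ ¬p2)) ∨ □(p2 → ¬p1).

Tableau for the negation ¬((□((p2 → p3) ∧ ¬p2) → □□((p2 → p3) ∧ ¬p2)) ∨ □(p2 → ¬p1)):
1. ¬((□((p2 → p3) ∧ ¬p2) → □□((p2 → p3) ∧ ¬p2)) ∨ □(p2 → ¬p1)), 0
2. ¬(□((p2 → p3) ∧ ¬p2) → □□((p2 → p3) ∧ ¬p2)), 0   [¬∨-rule on 1]
3. ¬□(p2 → ¬p1), 0   [¬∨-rule on 1]
4. □((p2 → p3) ∧ ¬p2), 0   [¬→-rule on 2]
5. ¬□□((p2 → p3) ∧ ¬p2), 0   [¬→-rule on 2]
6. (p2 → p3) ∧ ¬p2, 0   [□-rule on 4 via 0R0]
7. p2 → p3, 0   [∧-rule on 6]
8. ¬p2, 0   [∧-rule on 6]
9. p3, 0   [→-rule on 7 (branches; this branch)]
10. ¬(p2 → ¬p1), 1   [¬□-rule on 3: fresh world 1, 0R1]
11. p2, 1   [¬→-rule on 10]
12. p1, 1   [¬→-rule on 10]
13. (p2 → p3) ∧ ¬p2, 1   [□-rule on 4 via 0R1]
14. p2 → p3, 1   [∧-rule on 13]
15. ¬p2, 1   [∧-rule on 13]
Accessibility: 0R0, 0R1, 1R1
Branch closes: p2 and ¬p2 both at 1.
All branches of the negation close; one closing branch shown above.

Valid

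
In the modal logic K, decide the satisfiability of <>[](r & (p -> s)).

1. <>[](r & (p -> s)), w0
2. [](r & (p -> s)), w1
Accessibility: w0Rw1

Satisfiable (open branch found)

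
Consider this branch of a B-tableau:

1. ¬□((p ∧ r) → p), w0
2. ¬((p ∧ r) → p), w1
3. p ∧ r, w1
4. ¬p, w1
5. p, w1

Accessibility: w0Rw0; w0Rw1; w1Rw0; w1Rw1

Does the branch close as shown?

Closed

Both p and ¬p appear at w1.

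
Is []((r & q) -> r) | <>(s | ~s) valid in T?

Valid in T

Tableau for the negation ~([]((r & q) -> r) | <>(s | ~s)):
1. ~([]((r & q) -> r) | <>(s | ~s)), 0
2. ~[]((r & q) -> r), 0
3. ~<>(s | ~s), 0
4. ~(s | ~s), 0
5. ~s, 0
6. s, 0
Accessibility: 0R0
Branch closes: s and ~s both at 0.
All branches of the negation close; one closing branch shown above.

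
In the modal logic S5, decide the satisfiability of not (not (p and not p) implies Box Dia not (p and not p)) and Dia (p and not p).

No, unsatisfiable

1. not (not (p and not p) implies Box Dia not (p and not p)) and Dia (p and not p), u
2. not (not (p and not p) implies Box Dia not (p and not p)), u
3. Dia (p and not p), u
4. not (p and not p), u
5. not Box Dia not (p and not p), u
6. p, u
7. p and not p, v
8. p, v
9. not p, v
Accessibility: uRu, uRv, vRu, vRv
Branch closes: p and not p both at v.
All branches of the tableau close; one closing branch shown above.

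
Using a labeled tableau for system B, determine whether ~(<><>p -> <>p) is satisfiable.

1. ~(<><>p -> <>p), w0
2. <><>p, w0
3. ~<>p, w0
4. ~p, w0
5. <>p, w1
6. ~p, w1
7. p, w2
Accessibility: w0Rw0, w0Rw1, w1Rw0, w1Rw1, w1Rw2, w2Rw1, w2Rw2

Yes, satisfiable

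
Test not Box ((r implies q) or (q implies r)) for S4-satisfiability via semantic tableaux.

Unsatisfiable (every branch closes)

1. not Box ((r implies q) or (q implies r)), u
2. not ((r implies q) or (q implies r)), v   [neg-Box-rule on 1: fresh world v, uRv]
3. not (r implies q), v   [neg-or-rule on 2]
4. not (q implies r), v   [neg-or-rule on 2]
5. r, v   [neg-implies-rule on 3]
6. not q, v   [neg-implies-rule on 3]
7. q, v   [neg-implies-rule on 4]
8. not r, v   [neg-implies-rule on 4]
Accessibility: uRu, uRv, vRv
Branch closes: q and not q both at v.
Every branch closes; the branch above is one of them.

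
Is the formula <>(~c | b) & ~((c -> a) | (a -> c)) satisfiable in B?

1. <>(~c | b) & ~((c -> a) | (a -> c)), w0
2. <>(~c | b), w0   [&-rule on 1]
3. ~((c -> a) | (a -> c)), w0   [&-rule on 1]
4. ~(c -> a), w0   [~|-rule on 3]
5. ~(a -> c), w0   [~|-rule on 3]
6. c, w0   [~->-rule on 4]
7. ~a, w0   [~->-rule on 4]
8. a, w0   [~->-rule on 5]
9. ~c, w0   [~->-rule on 5]
Accessibility: w0Rw0
Branch closes: a and ~a both at w0.
(One branch shown.) All branches close.

Unsatisfiable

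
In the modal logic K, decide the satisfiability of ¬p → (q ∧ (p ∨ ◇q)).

1. ¬p → (q ∧ (p ∨ ◇q)), w0
2. q ∧ (p ∨ ◇q), w0
3. q, w0
4. p ∨ ◇q, w0
5. ◇q, w0
6. q, w1
Accessibility: w0Rw1

Satisfiable (open branch found)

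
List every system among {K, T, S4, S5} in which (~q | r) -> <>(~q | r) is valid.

T, S4, S5

T-tableau for the negation ~((~q | r) -> <>(~q | r)):
1. ~((~q | r) -> <>(~q | r)), u
2. ~q | r, u
3. ~<>(~q | r), u
4. ~(~q | r), u
5. q, u
6. ~r, u
7. r, u
Accessibility: uRu
Branch closes: r and ~r both at u.
Every branch closes (one shown): valid in T, hence also in S4, S5 (every theorem of T is a theorem of S4 and S5).
K-tableau for the negation ~((~q | r) -> <>(~q | r)):
1. ~((~q | r) -> <>(~q | r)), u
2. ~q | r, u
3. ~<>(~q | r), u
4. r, u
Complete open branch: countermodel on a K-frame, so not valid in K.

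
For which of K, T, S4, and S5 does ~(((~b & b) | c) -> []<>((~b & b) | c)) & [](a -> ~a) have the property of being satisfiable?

S4-tableau for the formula:
1. ~(((~b & b) | c) -> []<>((~b & b) | c)) & [](a -> ~a), 0
2. ~(((~b & b) | c) -> []<>((~b & b) | c)), 0   [&-rule on 1]
3. [](a -> ~a), 0   [&-rule on 1]
4. (~b & b) | c, 0   [~->-rule on 2]
5. ~[]<>((~b & b) | c), 0   [~->-rule on 2]
6. a -> ~a, 0   [[]-rule on 3 via 0R0]
7. c, 0   [|-rule on 4 (branches; this branch)]
8. ~a, 0   [->-rule on 6 (branches; this branch)]
9. ~<>((~b & b) | c), 1   [~[]-rule on 5: fresh world 1, 0R1]
10. a -> ~a, 1   [[]-rule on 3 via 0R1]
11. ~((~b & b) | c), 1   [~<>-rule on 9 via 1R1]
12. ~(~b & b), 1   [~|-rule on 11]
13. ~c, 1   [~|-rule on 11]
14. ~a, 1   [->-rule on 10 (branches; this branch)]
15. ~b, 1   [~&-rule on 12 (branches; this branch)]
Accessibility: 0R0, 0R1, 1R1
Complete open branch: satisfiable in S4, hence also in K, T (this S4-model is also a K-model and a T-model).
S5-tableau for the formula:
1. ~(((~b & b) | c) -> []<>((~b & b) | c)) & [](a -> ~a), 0
2. ~(((~b & b) | c) -> []<>((~b & b) | c)), 0   [&-rule on 1]
3. [](a -> ~a), 0   [&-rule on 1]
4. (~b & b) | c, 0   [~->-rule on 2]
5. ~[]<>((~b & b) | c), 0   [~->-rule on 2]
6. a -> ~a, 0   [[]-rule on 3 via 0R0]
7. c, 0   [|-rule on 4 (branches; this branch)]
8. ~a, 0   [->-rule on 6 (branches; this branch)]
9. ~<>((~b & b) | c), 1   [~[]-rule on 5: fresh world 1, 0R1]
10. a -> ~a, 1   [[]-rule on 3 via 0R1]
11. ~((~b & b) | c), 0   [~<>-rule on 9 via 1R0]
12. ~(~b & b), 0   [~|-rule on 11]
13. ~c, 0   [~|-rule on 11]
Accessibility: 0R0, 0R1, 1R0, 1R1
Branch closes: c and ~c both at 0.
Every branch closes (one shown): unsatisfiable in S5.

K, T, S4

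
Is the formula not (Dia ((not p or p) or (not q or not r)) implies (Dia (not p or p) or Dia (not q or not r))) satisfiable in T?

Unsatisfiable

1. not (Dia ((not p or p) or (not q or not r)) implies (Dia (not p or p) or Dia (not q or not r))), w0
2. Dia ((not p or p) or (not q or not r)), w0   [neg-implies-rule on 1]
3. not (Dia (not p or p) or Dia (not q or not r)), w0   [neg-implies-rule on 1]
4. not Dia (not p or p), w0   [neg-or-rule on 3]
5. not Dia (not q or not r), w0   [neg-or-rule on 3]
6. not (not p or p), w0   [neg-Dia-rule on 4 via w0Rw0]
7. p, w0   [neg-or-rule on 6]
8. not p, w0   [neg-or-rule on 6]
Accessibility: w0Rw0
Branch closes: p and not p both at w0.
Every branch closes; the branch above is one of them.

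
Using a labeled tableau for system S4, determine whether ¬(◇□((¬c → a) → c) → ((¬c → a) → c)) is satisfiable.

Satisfiable (open branch found)

1. ¬(◇□((¬c → a) → c) → ((¬c → a) → c)), u
2. ◇□((¬c → a) → c), u
3. ¬((¬c → a) → c), u
4. ¬c → a, u
5. ¬c, u
6. a, u
7. □((¬c → a) → c), v
8. (¬c → a) → c, v
9. c, v
Accessibility: uRu, uRv, vRv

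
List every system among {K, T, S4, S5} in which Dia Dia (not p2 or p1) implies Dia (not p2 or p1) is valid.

T-tableau for the negation not (Dia Dia (not p2 or p1) implies Dia (not p2 or p1)):
1. not (Dia Dia (not p2 or p1) implies Dia (not p2 or p1)), w0
2. Dia Dia (not p2 or p1), w0
3. not Dia (not p2 or p1), w0
4. not (not p2 or p1), w0
5. p2, w0
6. not p1, w0
7. Dia (not p2 or p1), w1
8. not (not p2 or p1), w1
9. p2, w1
10. not p1, w1
11. not p2 or p1, w2
12. p1, w2
Accessibility: w0Rw0, w0Rw1, w1Rw1, w1Rw2, w2Rw2
Complete open branch: countermodel on a T-frame, so not valid in T, nor in K (the same frame is also a K-frame).
S4-tableau for the negation not (Dia Dia (not p2 or p1) implies Dia (not p2 or p1)):
1. not (Dia Dia (not p2 or p1) implies Dia (not p2 or p1)), w0
2. Dia Dia (not p2 or p1), w0
3. not Dia (not p2 or p1), w0
4. not (not p2 or p1), w0
5. p2, w0
6. not p1, w0
7. Dia (not p2 or p1), w1
8. not (not p2 or p1), w1
9. p2, w1
10. not p1, w1
11. not p2 or p1, w2
12. not (not p2 or p1), w2
13. p2, w2
14. not p1, w2
15. p1, w2
Accessibility: w0Rw0, w0Rw1, w0Rw2, w1Rw1, w1Rw2, w2Rw2
Branch closes: p1 and not p1 both at w2.
Every branch closes (one shown): valid in S4, hence also in S5 (every theorem of S4 is a theorem of S5).

S4, S5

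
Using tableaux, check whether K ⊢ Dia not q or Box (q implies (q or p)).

Yes, valid

Tableau for the negation not (Dia not q or Box (q implies (q or p))):
1. not (Dia not q or Box (q implies (q or p))), w0
2. not Dia not q, w0
3. not Box (q implies (q or p)), w0
4. not (q implies (q or p)), w1
5. q, w1
6. not (q or p), w1
7. not q, w1
8. not p, w1
Accessibility: w0Rw1
Branch closes: q and not q both at w1.
All branches of the negation close; one closing branch shown above.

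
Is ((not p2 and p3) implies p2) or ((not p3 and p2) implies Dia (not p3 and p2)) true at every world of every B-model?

Tableau for the negation not (((not p2 and p3) implies p2) or ((not p3 and p2) implies Dia (not p3 and p2))):
1. not (((not p2 and p3) implies p2) or ((not p3 and p2) implies Dia (not p3 and p2))), 0
2. not ((not p2 and p3) implies p2), 0
3. not ((not p3 and p2) implies Dia (not p3 and p2)), 0
4. not p2 and p3, 0
5. not p2, 0
6. not p3 and p2, 0
7. not Dia (not p3 and p2), 0
8. p3, 0
9. not p3, 0
10. p2, 0
Accessibility: 0R0
Branch closes: p3 and not p3 both at 0.
All branches of the negation close; one closing branch shown above.

Yes, valid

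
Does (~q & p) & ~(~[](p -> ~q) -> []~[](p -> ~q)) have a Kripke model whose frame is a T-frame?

Satisfiable (open branch found)

1. (~q & p) & ~(~[](p -> ~q) -> []~[](p -> ~q)), 0
2. ~q & p, 0   [&-rule on 1]
3. ~(~[](p -> ~q) -> []~[](p -> ~q)), 0   [&-rule on 1]
4. ~q, 0   [&-rule on 2]
5. p, 0   [&-rule on 2]
6. ~[](p -> ~q), 0   [~->-rule on 3]
7. ~[]~[](p -> ~q), 0   [~->-rule on 3]
8. ~(p -> ~q), 1   [~[]-rule on 6: fresh world 1, 0R1]
9. p, 1   [~->-rule on 8]
10. q, 1   [~->-rule on 8]
11. [](p -> ~q), 2   [~[]-rule on 7: fresh world 2, 0R2]
12. p -> ~q, 2   [[]-rule on 11 via 2R2]
13. ~q, 2   [->-rule on 12 (branches; this branch)]
Accessibility: 0R0, 0R1, 0R2, 1R1, 2R2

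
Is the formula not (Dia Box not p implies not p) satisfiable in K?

1. not (Dia Box not p implies not p), w0
2. Dia Box not p, w0
3. p, w0
4. Box not p, w1
Accessibility: w0Rw1

Yes, satisfiable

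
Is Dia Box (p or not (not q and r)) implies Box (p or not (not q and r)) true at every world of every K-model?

Tableau for the negation not (Dia Box (p or not (not q and r)) implies Box (p or not (not q and r))):
1. not (Dia Box (p or not (not q and r)) implies Box (p or not (not q and r))), u
2. Dia Box (p or not (not q and r)), u
3. not Box (p or not (not q and r)), u
4. Box (p or not (not q and r)), v
5. not (p or not (not q and r)), w
6. not p, w
7. not q and r, w
8. not q, w
9. r, w
Accessibility: uRv, uRw
The negation has an open branch (countermodel exists).

Not valid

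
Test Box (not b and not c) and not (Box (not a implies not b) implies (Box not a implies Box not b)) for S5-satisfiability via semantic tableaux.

1. Box (not b and not c) and not (Box (not a implies not b) implies (Box not a implies Box not b)), u
2. Box (not b and not c), u   [and-rule on 1]
3. not (Box (not a implies not b) implies (Box not a implies Box not b)), u   [and-rule on 1]
4. Box (not a implies not b), u   [neg-implies-rule on 3]
5. not (Box not a implies Box not b), u   [neg-implies-rule on 3]
6. Box not a, u   [neg-implies-rule on 5]
7. not Box not b, u   [neg-implies-rule on 5]
8. not b and not c, u   [Box-rule on 2 via uRu]
9. not b, u   [and-rule on 8]
10. not c, u   [and-rule on 8]
11. not a implies not b, u   [Box-rule on 4 via uRu]
12. not a, u   [Box-rule on 6 via uRu]
13. b, v   [neg-Box-rule on 7: fresh world v, uRv]
14. not b and not c, v   [Box-rule on 2 via uRv]
15. not b, v   [and-rule on 14]
16. not c, v   [and-rule on 14]
Accessibility: uRu, uRv, vRu, vRv
Branch closes: b and not b both at v.
All branches of the tableau close; one closing branch shown above.

Unsatisfiable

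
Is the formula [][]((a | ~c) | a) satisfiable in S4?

Yes, satisfiable

1. [][]((a | ~c) | a), 0
2. []((a | ~c) | a), 0
3. (a | ~c) | a, 0
4. a, 0
Accessibility: 0R0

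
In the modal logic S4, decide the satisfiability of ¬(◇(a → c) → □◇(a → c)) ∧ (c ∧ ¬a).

1. ¬(◇(a → c) → □◇(a → c)) ∧ (c ∧ ¬a), u
2. ¬(◇(a → c) → □◇(a → c)), u
3. c ∧ ¬a, u
4. ◇(a → c), u
5. ¬□◇(a → c), u
6. c, u
7. ¬a, u
8. a → c, v
9. c, v
10. ¬◇(a → c), w
11. ¬(a → c), w
12. a, w
13. ¬c, w
Accessibility: uRu, uRv, uRw, vRv, wRw

Yes, satisfiable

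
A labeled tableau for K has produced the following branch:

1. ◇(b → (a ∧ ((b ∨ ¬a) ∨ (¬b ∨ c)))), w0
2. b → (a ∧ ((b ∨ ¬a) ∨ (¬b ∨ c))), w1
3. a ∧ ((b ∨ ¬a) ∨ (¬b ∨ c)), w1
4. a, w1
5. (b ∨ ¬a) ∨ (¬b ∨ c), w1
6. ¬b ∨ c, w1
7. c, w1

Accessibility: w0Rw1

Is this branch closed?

There is no literal clash: for every atom and world, at most one sign appears.

No, open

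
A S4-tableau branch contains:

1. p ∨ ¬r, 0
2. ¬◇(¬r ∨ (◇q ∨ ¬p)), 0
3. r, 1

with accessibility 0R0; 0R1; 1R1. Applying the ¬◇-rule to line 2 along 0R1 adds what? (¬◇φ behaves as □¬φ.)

¬◇φ behaves as □¬φ: propagate the negated body to each accessible world.

¬(¬r ∨ (◇q ∨ ¬p)), 1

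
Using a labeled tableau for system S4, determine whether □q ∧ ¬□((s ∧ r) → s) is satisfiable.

Unsatisfiable

1. □q ∧ ¬□((s ∧ r) → s), w0
2. □q, w0
3. ¬□((s ∧ r) → s), w0
4. q, w0
5. ¬((s ∧ r) → s), w1
6. s ∧ r, w1
7. ¬s, w1
8. s, w1
9. r, w1
Accessibility: w0Rw0, w0Rw1, w1Rw1
Branch closes: s and ¬s both at w1.
All branches of the tableau close; one closing branch shown above.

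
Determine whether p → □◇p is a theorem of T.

No, not valid

Tableau for the negation ¬(p → □◇p):
1. ¬(p → □◇p), u
2. p, u
3. ¬□◇p, u
4. ¬◇p, v
5. ¬p, v
Accessibility: uRu, uRv, vRv
The negation has an open branch (countermodel exists).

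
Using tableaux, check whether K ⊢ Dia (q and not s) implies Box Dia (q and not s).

Invalid (countermodel exists)

Tableau for the negation not (Dia (q and not s) implies Box Dia (q and not s)):
1. not (Dia (q and not s) implies Box Dia (q and not s)), u
2. Dia (q and not s), u
3. not Box Dia (q and not s), u
4. q and not s, v
5. q, v
6. not s, v
7. not Dia (q and not s), w
Accessibility: uRv, uRw
The negation has an open branch (countermodel exists).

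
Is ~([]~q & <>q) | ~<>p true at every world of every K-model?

Valid

Tableau for the negation ~(~([]~q & <>q) | ~<>p):
1. ~(~([]~q & <>q) | ~<>p), 0
2. []~q & <>q, 0   [~|-rule on 1]
3. <>p, 0   [~|-rule on 1]
4. []~q, 0   [&-rule on 2]
5. <>q, 0   [&-rule on 2]
6. p, 1   [<>-rule on 3: fresh world 1, 0R1]
7. ~q, 1   [[]-rule on 4 via 0R1]
8. q, 2   [<>-rule on 5: fresh world 2, 0R2]
9. ~q, 2   [[]-rule on 4 via 0R2]
Accessibility: 0R1, 0R2
Branch closes: q and ~q both at 2.
All branches of the negation close; one closing branch shown above.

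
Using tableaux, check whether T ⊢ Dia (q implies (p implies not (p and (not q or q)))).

Not valid

Tableau for the negation not Dia (q implies (p implies not (p and (not q or q)))):
1. not Dia (q implies (p implies not (p and (not q or q)))), 0
2. not (q implies (p implies not (p and (not q or q)))), 0   [neg-Dia-rule on 1 via 0R0]
3. q, 0   [neg-implies-rule on 2]
4. not (p implies not (p and (not q or q))), 0   [neg-implies-rule on 2]
5. p, 0   [neg-implies-rule on 4]
6. p and (not q or q), 0   [neg-implies-rule on 4]
7. not q or q, 0   [and-rule on 6]
Accessibility: 0R0
The negation has an open branch (countermodel exists).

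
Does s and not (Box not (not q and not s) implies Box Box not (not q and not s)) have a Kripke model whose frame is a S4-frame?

1. s and not (Box not (not q and not s) implies Box Box not (not q and not s)), u
2. s, u
3. not (Box not (not q and not s) implies Box Box not (not q and not s)), u
4. Box not (not q and not s), u
5. not Box Box not (not q and not s), u
6. not (not q and not s), u
7. not Box not (not q and not s), v
8. not (not q and not s), v
9. s, v
10. not q and not s, w
11. not q, w
12. not s, w
13. not (not q and not s), w
14. s, w
Accessibility: uRu, uRv, uRw, vRv, vRw, wRw
Branch closes: s and not s both at w.
Every branch closes; the branch above is one of them.

No, unsatisfiable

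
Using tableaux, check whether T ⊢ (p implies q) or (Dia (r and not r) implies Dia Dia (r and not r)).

Tableau for the negation not ((p implies q) or (Dia (r and not r) implies Dia Dia (r and not r))):
1. not ((p implies q) or (Dia (r and not r) implies Dia Dia (r and not r))), w0
2. not (p implies q), w0   [neg-or-rule on 1]
3. not (Dia (r and not r) implies Dia Dia (r and not r)), w0   [neg-or-rule on 1]
4. p, w0   [neg-implies-rule on 2]
5. not q, w0   [neg-implies-rule on 2]
6. Dia (r and not r), w0   [neg-implies-rule on 3]
7. not Dia Dia (r and not r), w0   [neg-implies-rule on 3]
8. not Dia (r and not r), w0   [neg-Dia-rule on 7 via w0Rw0]
9. not (r and not r), w0   [neg-Dia-rule on 8 via w0Rw0]
10. r, w0   [neg-and-rule on 9 (branches; this branch)]
11. r and not r, w1   [Dia-rule on 6: fresh world w1, w0Rw1]
12. r, w1   [and-rule on 11]
13. not r, w1   [and-rule on 11]
Accessibility: w0Rw0, w0Rw1, w1Rw1
Branch closes: r and not r both at w1.
Every branch of the negation's tableau closes; the branch above is one of them.

Valid in T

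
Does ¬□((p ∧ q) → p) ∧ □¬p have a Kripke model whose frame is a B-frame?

1. ¬□((p ∧ q) → p) ∧ □¬p, 0
2. ¬□((p ∧ q) → p), 0
3. □¬p, 0
4. ¬p, 0
5. ¬((p ∧ q) → p), 1
6. p ∧ q, 1
7. ¬p, 1
8. p, 1
9. q, 1
Accessibility: 0R0, 0R1, 1R0, 1R1
Branch closes: p and ¬p both at 1.
(One branch shown.) All branches close.

No, unsatisfiable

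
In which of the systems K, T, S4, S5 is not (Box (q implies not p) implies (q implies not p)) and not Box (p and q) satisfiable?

K-tableau for the formula:
1. not (Box (q implies not p) implies (q implies not p)) and not Box (p and q), 0
2. not (Box (q implies not p) implies (q implies not p)), 0
3. not Box (p and q), 0
4. Box (q implies not p), 0
5. not (q implies not p), 0
6. q, 0
7. p, 0
8. not (p and q), 1
9. q implies not p, 1
10. not q, 1
11. not p, 1
Accessibility: 0R1
Complete open branch: satisfiable in K.
T-tableau for the formula:
1. not (Box (q implies not p) implies (q implies not p)) and not Box (p and q), 0
2. not (Box (q implies not p) implies (q implies not p)), 0
3. not Box (p and q), 0
4. Box (q implies not p), 0
5. not (q implies not p), 0
6. q, 0
7. p, 0
8. q implies not p, 0
9. not p, 0
Accessibility: 0R0
Branch closes: p and not p both at 0.
Every branch closes (one shown): unsatisfiable in T, hence also in S4, S5 (every S4/S5-frame is a T-frame).

K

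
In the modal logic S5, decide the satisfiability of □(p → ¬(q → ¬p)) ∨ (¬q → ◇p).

1. □(p → ¬(q → ¬p)) ∨ (¬q → ◇p), 0
2. ¬q → ◇p, 0
3. ◇p, 0
4. p, 1
Accessibility: 0R0, 0R1, 1R0, 1R1

Yes, satisfiable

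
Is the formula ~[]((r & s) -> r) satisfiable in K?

1. ~[]((r & s) -> r), u
2. ~((r & s) -> r), v   [~[]-rule on 1: fresh world v, uRv]
3. r & s, v   [~->-rule on 2]
4. ~r, v   [~->-rule on 2]
5. r, v   [&-rule on 3]
6. s, v   [&-rule on 3]
Accessibility: uRv
Branch closes: r and ~r both at v.
All branches of the tableau close; one closing branch shown above.

Unsatisfiable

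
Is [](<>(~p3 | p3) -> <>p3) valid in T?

Not valid

Tableau for the negation ~[](<>(~p3 | p3) -> <>p3):
1. ~[](<>(~p3 | p3) -> <>p3), u
2. ~(<>(~p3 | p3) -> <>p3), v
3. <>(~p3 | p3), v
4. ~<>p3, v
5. ~p3, v
6. ~p3 | p3, w
7. ~p3, w
Accessibility: uRu, uRv, vRv, vRw, wRw
The negation has an open branch (countermodel exists).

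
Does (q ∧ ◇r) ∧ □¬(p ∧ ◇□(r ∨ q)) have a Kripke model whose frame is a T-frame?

Satisfiable

1. (q ∧ ◇r) ∧ □¬(p ∧ ◇□(r ∨ q)), u
2. q ∧ ◇r, u   [∧-rule on 1]
3. □¬(p ∧ ◇□(r ∨ q)), u   [∧-rule on 1]
4. q, u   [∧-rule on 2]
5. ◇r, u   [∧-rule on 2]
6. ¬(p ∧ ◇□(r ∨ q)), u   [□-rule on 3 via uRu]
7. ¬◇□(r ∨ q), u   [¬∧-rule on 6 (branches; this branch)]
8. ¬□(r ∨ q), u   [¬◇-rule on 7 via uRu]
9. r, v   [◇-rule on 5: fresh world v, uRv]
10. ¬(p ∧ ◇□(r ∨ q)), v   [□-rule on 3 via uRv]
11. ¬□(r ∨ q), v   [¬◇-rule on 7 via uRv]
12. ¬◇□(r ∨ q), v   [¬∧-rule on 10 (branches; this branch)]
13. ¬(r ∨ q), w   [¬□-rule on 8: fresh world w, uRw]
14. ¬r, w   [¬∨-rule on 13]
15. ¬q, w   [¬∨-rule on 13]
16. ¬(p ∧ ◇□(r ∨ q)), w   [□-rule on 3 via uRw]
17. ¬□(r ∨ q), w   [¬◇-rule on 7 via uRw]
18. ¬◇□(r ∨ q), w   [¬∧-rule on 16 (branches; this branch)]
19. ¬(r ∨ q), x   [¬□-rule on 11: fresh world x, vRx]
20. ¬r, x   [¬∨-rule on 19]
21. ¬q, x   [¬∨-rule on 19]
22. ¬□(r ∨ q), x   [¬◇-rule on 12 via vRx]
23. ¬(r ∨ q), y   [¬□-rule on 17: fresh world y, wRy]
24. ¬r, y   [¬∨-rule on 23]
25. ¬q, y   [¬∨-rule on 23]
26. ¬□(r ∨ q), y   [¬◇-rule on 18 via wRy]
27. ¬(r ∨ q), z   [¬□-rule on 22: fresh world z, xRz]
28. ¬r, z   [¬∨-rule on 27]
29. ¬q, z   [¬∨-rule on 27]
30. ¬(r ∨ q), w6   [¬□-rule on 26: fresh world w6, yRw6]
31. ¬r, w6   [¬∨-rule on 30]
32. ¬q, w6   [¬∨-rule on 30]
Accessibility: uRu, uRv, uRw, vRv, vRx, wRw, wRy, xRx, xRz, yRy, yRw6, zRz, w6Rw6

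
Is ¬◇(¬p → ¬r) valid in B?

No, not valid

Tableau for the negation ◇(¬p → ¬r):
1. ◇(¬p → ¬r), u
2. ¬p → ¬r, v
3. ¬r, v
Accessibility: uRu, uRv, vRu, vRv
The negation has an open branch (countermodel exists).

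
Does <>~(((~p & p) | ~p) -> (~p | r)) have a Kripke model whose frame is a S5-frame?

Unsatisfiable

1. <>~(((~p & p) | ~p) -> (~p | r)), 0
2. ~(((~p & p) | ~p) -> (~p | r)), 1
3. (~p & p) | ~p, 1
4. ~(~p | r), 1
5. p, 1
6. ~r, 1
7. ~p & p, 1
8. ~p, 1
Accessibility: 0R0, 0R1, 1R0, 1R1
Branch closes: p and ~p both at 1.
(One branch shown.) All branches close.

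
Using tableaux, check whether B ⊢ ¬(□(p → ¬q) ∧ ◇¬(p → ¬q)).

Yes, valid

Tableau for the negation □(p → ¬q) ∧ ◇¬(p → ¬q):
1. □(p → ¬q) ∧ ◇¬(p → ¬q), 0
2. □(p → ¬q), 0   [∧-rule on 1]
3. ◇¬(p → ¬q), 0   [∧-rule on 1]
4. p → ¬q, 0   [□-rule on 2 via 0R0]
5. ¬q, 0   [→-rule on 4 (branches; this branch)]
6. ¬(p → ¬q), 1   [◇-rule on 3: fresh world 1, 0R1]
7. p, 1   [¬→-rule on 6]
8. q, 1   [¬→-rule on 6]
9. p → ¬q, 1   [□-rule on 2 via 0R1]
10. ¬q, 1   [→-rule on 9 (branches; this branch)]
Accessibility: 0R0, 0R1, 1R0, 1R1
Branch closes: q and ¬q both at 1.
All branches of the negation close; one closing branch shown above.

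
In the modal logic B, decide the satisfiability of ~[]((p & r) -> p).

No, unsatisfiable

1. ~[]((p & r) -> p), w0
2. ~((p & r) -> p), w1   [~[]-rule on 1: fresh world w1, w0Rw1]
3. p & r, w1   [~->-rule on 2]
4. ~p, w1   [~->-rule on 2]
5. p, w1   [&-rule on 3]
6. r, w1   [&-rule on 3]
Accessibility: w0Rw0, w0Rw1, w1Rw0, w1Rw1
Branch closes: p and ~p both at w1.
(One branch shown.) All branches close.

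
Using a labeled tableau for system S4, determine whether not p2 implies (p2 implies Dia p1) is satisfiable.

Satisfiable (open branch found)

1. not p2 implies (p2 implies Dia p1), 0
2. p2 implies Dia p1, 0   [implies-rule on 1 (branches; this branch)]
3. Dia p1, 0   [implies-rule on 2 (branches; this branch)]
4. p1, 1   [Dia-rule on 3: fresh world 1, 0R1]
Accessibility: 0R0, 0R1, 1R1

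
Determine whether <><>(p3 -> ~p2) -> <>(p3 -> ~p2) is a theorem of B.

No, not valid

Tableau for the negation ~(<><>(p3 -> ~p2) -> <>(p3 -> ~p2)):
1. ~(<><>(p3 -> ~p2) -> <>(p3 -> ~p2)), 0
2. <><>(p3 -> ~p2), 0
3. ~<>(p3 -> ~p2), 0
4. ~(p3 -> ~p2), 0
5. p3, 0
6. p2, 0
7. <>(p3 -> ~p2), 1
8. ~(p3 -> ~p2), 1
9. p3, 1
10. p2, 1
11. p3 -> ~p2, 2
12. ~p2, 2
Accessibility: 0R0, 0R1, 1R0, 1R1, 1R2, 2R1, 2R2
The negation has an open branch (countermodel exists).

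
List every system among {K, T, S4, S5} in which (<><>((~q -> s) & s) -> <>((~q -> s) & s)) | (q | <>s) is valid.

S4, S5

S4-tableau for the negation ~((<><>((~q -> s) & s) -> <>((~q -> s) & s)) | (q | <>s)):
1. ~((<><>((~q -> s) & s) -> <>((~q -> s) & s)) | (q | <>s)), 0
2. ~(<><>((~q -> s) & s) -> <>((~q -> s) & s)), 0
3. ~(q | <>s), 0
4. <><>((~q -> s) & s), 0
5. ~<>((~q -> s) & s), 0
6. ~q, 0
7. ~<>s, 0
8. ~((~q -> s) & s), 0
9. ~s, 0
10. ~(~q -> s), 0
11. <>((~q -> s) & s), 1
12. ~((~q -> s) & s), 1
13. ~s, 1
14. ~(~q -> s), 1
15. ~q, 1
16. (~q -> s) & s, 2
17. ~q -> s, 2
18. s, 2
19. ~((~q -> s) & s), 2
20. ~s, 2
Accessibility: 0R0, 0R1, 0R2, 1R1, 1R2, 2R2
Branch closes: s and ~s both at 2.
Every branch closes (one shown): valid in S4, hence also in S5 (every theorem of S4 is a theorem of S5).
T-tableau for the negation ~((<><>((~q -> s) & s) -> <>((~q -> s) & s)) | (q | <>s)):
1. ~((<><>((~q -> s) & s) -> <>((~q -> s) & s)) | (q | <>s)), 0
2. ~(<><>((~q -> s) & s) -> <>((~q -> s) & s)), 0
3. ~(q | <>s), 0
4. <><>((~q -> s) & s), 0
5. ~<>((~q -> s) & s), 0
6. ~q, 0
7. ~<>s, 0
8. ~((~q -> s) & s), 0
9. ~s, 0
10. <>((~q -> s) & s), 1
11. ~((~q -> s) & s), 1
12. ~s, 1
13. (~q -> s) & s, 2
14. ~q -> s, 2
15. s, 2
Accessibility: 0R0, 0R1, 1R1, 1R2, 2R2
Complete open branch: countermodel on a T-frame, so not valid in T, nor in K (the same frame is also a K-frame).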